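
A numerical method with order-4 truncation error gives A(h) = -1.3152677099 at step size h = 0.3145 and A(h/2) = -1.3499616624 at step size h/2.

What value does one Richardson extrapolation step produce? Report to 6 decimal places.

Leading term ∝ h^4; use weight 16 = 2^4.
2^4 × A(h/2) = -21.5993865984; minus A(h) gives -20.2841188885.
Divide by 2^4 − 1 = 15.
Extrapolated: (-20.2841188885) / 15 = -1.3522745926

-1.352275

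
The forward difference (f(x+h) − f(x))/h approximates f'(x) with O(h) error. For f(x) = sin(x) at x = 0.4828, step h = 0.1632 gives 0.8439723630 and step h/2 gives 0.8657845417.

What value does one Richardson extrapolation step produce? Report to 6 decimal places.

0.887597

With r = 1 the leading error scales as h^1, so the weight is 2^1 = 2.
Numerator 2·A(h/2) − A(h) = 2·0.8657845417 − 0.8439723630 = 0.8875967204
R = 0.8875967204/1 = 0.8875967204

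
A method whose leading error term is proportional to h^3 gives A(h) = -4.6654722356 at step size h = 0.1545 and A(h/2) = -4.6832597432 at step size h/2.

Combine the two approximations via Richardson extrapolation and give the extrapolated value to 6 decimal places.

-4.685801

Error is O(h^3); halving h shrinks it by 2^3 = 8.
8×(-4.6832597432) = -37.4660779456; subtract (-4.6654722356) → -32.8006057100
Extrapolated: (-32.8006057100) / 7 = -4.6858008157
Gap between inputs: 1.779e-02; correction applied: −0.0025410725.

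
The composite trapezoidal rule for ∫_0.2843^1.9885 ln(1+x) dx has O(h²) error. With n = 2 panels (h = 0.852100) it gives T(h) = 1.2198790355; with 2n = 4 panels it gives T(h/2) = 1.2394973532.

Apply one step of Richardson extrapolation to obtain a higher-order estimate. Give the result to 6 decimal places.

1.246037

With r = 2 the leading error scales as h^2, so the weight is 2^2 = 4.
4*1.2394973532 − 1.2198790355 = 3.7381103773
(4*1.2394973532 − 1.2198790355)/(4 − 1) = 1.2460367924
Shift from A(h/2): +0.0065394392.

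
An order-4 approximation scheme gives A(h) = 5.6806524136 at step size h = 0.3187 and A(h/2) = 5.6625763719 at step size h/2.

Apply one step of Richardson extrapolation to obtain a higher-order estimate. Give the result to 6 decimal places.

5.661371

The method has order 4: 2^4 = 16.
16×5.6625763719 = 90.6012219504; 90.6012219504 − 5.6806524136 = 84.9205695368
Denominator 16 − 1 = 15.
So the Richardson estimate is 5.6613713025.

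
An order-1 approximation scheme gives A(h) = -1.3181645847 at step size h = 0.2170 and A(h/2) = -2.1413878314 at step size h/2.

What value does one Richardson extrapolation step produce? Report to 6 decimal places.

r = 1, so 2^r = 2.
2×(-2.1413878314) − (-1.3181645847) = -2.9646110781
Extrapolated: (-2.9646110781) / 1 = -2.9646110781
Gap between inputs: 8.232e-01; correction applied: −0.8232232467.

-2.964611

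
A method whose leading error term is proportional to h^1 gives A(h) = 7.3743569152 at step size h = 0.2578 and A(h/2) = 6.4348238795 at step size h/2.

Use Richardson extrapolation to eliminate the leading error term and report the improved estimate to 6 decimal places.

5.495291

With r = 1 the leading error scales as h^1, so the weight is 2^1 = 2.
2·6.4348238795 = 12.8696477590; subtract 7.3743569152 → 5.4952908438
5.4952908438 ÷ 1 = 5.4952908438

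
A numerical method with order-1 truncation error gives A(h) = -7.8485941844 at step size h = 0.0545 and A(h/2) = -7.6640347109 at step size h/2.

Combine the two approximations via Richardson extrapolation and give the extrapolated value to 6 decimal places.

Order 1 gives 2^r = 2 and 2^r − 1 = 1.
Weighted: (-15.3280694218) − (-7.8485941844) = -7.4794752374
Extrapolated: (-7.4794752374) / 1 = -7.4794752374
Correction |R − A(h/2)| = 1.846e-01; gap |A(h/2) − A(h)| = 1.846e-01.

-7.479475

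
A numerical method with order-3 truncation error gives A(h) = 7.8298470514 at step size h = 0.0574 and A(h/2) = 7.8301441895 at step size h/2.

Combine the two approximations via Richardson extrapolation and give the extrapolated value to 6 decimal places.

r = 3, so 2^r = 8.
8 × 7.8301441895 − 7.8298470514 = 54.8113064646
Divide by 2^3 − 1 = 7.
Extrapolated: 54.8113064646 / 7 = 7.8301866378

7.830187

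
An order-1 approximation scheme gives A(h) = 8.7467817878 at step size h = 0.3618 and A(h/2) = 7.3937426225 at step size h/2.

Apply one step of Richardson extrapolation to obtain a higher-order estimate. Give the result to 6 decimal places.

Method order is 1; weight 2^1 = 2.
2^1×A(h/2) = 14.7874852450; minus A(h) gives 6.0407034572.
Extrapolated: 6.0407034572 / 1 = 6.0407034572
Shift from A(h/2): −1.3530391653.

6.040703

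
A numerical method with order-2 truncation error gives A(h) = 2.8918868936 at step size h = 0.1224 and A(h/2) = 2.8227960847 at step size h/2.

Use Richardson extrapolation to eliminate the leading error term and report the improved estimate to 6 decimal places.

2.799766

r = 2, so 2^r = 4.
Numerator 4·A(h/2) − A(h) = 4·2.8227960847 − 2.8918868936 = 8.3992974452
Divide by 2^2 − 1 = 3.
Result: 2.7997658151
Shift from A(h/2): −0.0230302696.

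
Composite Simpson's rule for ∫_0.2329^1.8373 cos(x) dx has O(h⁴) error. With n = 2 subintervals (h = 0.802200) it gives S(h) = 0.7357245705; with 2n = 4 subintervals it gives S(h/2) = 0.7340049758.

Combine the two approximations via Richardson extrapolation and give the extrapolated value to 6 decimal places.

0.733890

Leading term ∝ h^4; use weight 16 = 2^4.
Top: 16(0.7340049758) − (0.7357245705) = 11.0083550423
(16 × 0.7340049758 − 0.7357245705)/(16 − 1) = 0.7338903362
Gap between inputs: 1.720e-03; correction applied: −0.0001146396.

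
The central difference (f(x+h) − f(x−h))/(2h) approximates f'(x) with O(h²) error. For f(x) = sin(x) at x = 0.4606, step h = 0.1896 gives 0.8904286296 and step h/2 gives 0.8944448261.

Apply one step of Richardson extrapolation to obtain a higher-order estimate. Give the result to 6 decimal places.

0.895784

r = 2: numerator weight 4, denominator 3.
4·0.8944448261 = 3.5777793044; 3.5777793044 − 0.8904286296 = 2.6873506748
Extrapolated: 2.6873506748 / 3 = 0.8957835583
Gap between inputs: 4.016e-03; correction applied: +0.0013387322.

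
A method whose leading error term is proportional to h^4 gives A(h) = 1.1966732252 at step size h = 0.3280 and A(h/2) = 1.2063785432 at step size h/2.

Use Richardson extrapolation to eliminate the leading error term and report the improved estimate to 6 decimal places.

Method order is 4; weight 2^4 = 16.
Numerator 16×A(h/2) − A(h) = 16×1.2063785432 − 1.1966732252 = 18.1053834660
18.1053834660 ÷ 15 = 1.2070255644

1.207026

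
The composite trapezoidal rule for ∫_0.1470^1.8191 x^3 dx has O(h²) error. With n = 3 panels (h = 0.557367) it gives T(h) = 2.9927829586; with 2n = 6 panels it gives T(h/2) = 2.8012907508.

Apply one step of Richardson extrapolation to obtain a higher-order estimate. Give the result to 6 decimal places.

r = 2, so 2^r = 4.
Numerator 4*A(h/2) − A(h) = 4*2.8012907508 − 2.9927829586 = 8.2123800446
Divide by 2^2 − 1 = 3.
Extrapolated: 8.2123800446 / 3 = 2.7374600149

2.737460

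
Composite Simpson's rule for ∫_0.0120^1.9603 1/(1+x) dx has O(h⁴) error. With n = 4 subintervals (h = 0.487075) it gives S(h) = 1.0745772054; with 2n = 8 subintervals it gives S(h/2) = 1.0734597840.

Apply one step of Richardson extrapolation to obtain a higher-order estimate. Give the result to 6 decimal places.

1.073385

With r = 4 the leading error scales as h^4, so the weight is 2^4 = 16.
A(h/2) − A(h) = 1.0734597840 − 1.0745772054 = -0.0011174214
Correction (A(h/2) − A(h))/(16 − 1) = (-0.0011174214)/15 = -0.0000744948
R = 1.0734597840 − 0.0000744948 = 1.0733852892
Shift from A(h/2): −0.0000744948.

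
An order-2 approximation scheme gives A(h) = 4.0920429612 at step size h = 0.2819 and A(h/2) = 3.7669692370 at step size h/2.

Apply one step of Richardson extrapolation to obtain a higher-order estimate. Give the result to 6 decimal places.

3.658611

Error is O(h^2); halving h shrinks it by 2^2 = 4.
A(h/2) − A(h) = 3.7669692370 − 4.0920429612 = -0.3250737242
Correction (A(h/2) − A(h))/(4 − 1) = (-0.3250737242)/3 = -0.1083579081
R = A(h/2) + (A(h/2) − A(h))/3 = 3.7669692370 − 0.1083579081 = 3.6586113289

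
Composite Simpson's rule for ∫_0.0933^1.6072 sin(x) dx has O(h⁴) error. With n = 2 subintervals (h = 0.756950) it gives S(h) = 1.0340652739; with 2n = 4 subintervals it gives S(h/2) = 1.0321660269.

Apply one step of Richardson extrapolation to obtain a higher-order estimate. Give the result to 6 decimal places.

1.032039

Method order is 4; weight 2^4 = 16.
Numerator 16*A(h/2) − A(h) = 16*1.0321660269 − 1.0340652739 = 15.4805911565
Extrapolated: 15.4805911565 / 15 = 1.0320394104
Gap between inputs: 1.899e-03; correction applied: −0.0001266165.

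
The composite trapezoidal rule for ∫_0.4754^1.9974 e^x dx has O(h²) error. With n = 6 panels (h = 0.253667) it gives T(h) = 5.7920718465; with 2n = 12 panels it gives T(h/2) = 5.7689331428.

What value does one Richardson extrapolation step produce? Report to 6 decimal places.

5.761220

The method has order 2: 2^2 = 4.
A(h/2) − A(h) = 5.7689331428 − 5.7920718465 = -0.0231387037
Correction (A(h/2) − A(h))/(4 − 1) = (-0.0231387037)/3 = -0.0077129012
R = 5.7689331428 − 0.0077129012 = 5.7612202416
Gap between inputs: 2.314e-02; correction applied: −0.0077129012.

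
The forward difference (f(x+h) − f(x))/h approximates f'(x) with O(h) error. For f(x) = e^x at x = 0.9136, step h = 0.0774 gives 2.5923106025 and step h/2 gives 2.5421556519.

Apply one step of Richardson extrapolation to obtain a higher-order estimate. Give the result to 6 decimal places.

r = 1, so 2^r = 2.
Weighted: 5.0843113038 − 2.5923106025 = 2.4920007013
(2·2.5421556519 − 2.5923106025)/(2 − 1) = 2.4920007013
Gap between inputs: 5.015e-02; correction applied: −0.0501549506.

2.492001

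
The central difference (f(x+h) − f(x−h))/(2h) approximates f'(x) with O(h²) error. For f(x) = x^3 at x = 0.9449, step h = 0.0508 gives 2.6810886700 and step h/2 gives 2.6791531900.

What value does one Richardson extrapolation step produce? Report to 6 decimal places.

2.678508

Method order is 2; weight 2^2 = 4.
A(h/2) − A(h) = 2.6791531900 − 2.6810886700 = -0.0019354800
Correction (A(h/2) − A(h))/(4 − 1) = (-0.0019354800)/3 = -0.0006451600
R = 2.6791531900 − 0.0006451600 = 2.6785080300
Correction |R − A(h/2)| = 6.452e-04; gap |A(h/2) − A(h)| = 1.935e-03.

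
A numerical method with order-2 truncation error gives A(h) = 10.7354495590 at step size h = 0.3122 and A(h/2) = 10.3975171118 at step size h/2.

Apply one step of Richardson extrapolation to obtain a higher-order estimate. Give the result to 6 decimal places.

Order 2 gives 2^r = 4 and 2^r − 1 = 3.
4·10.3975171118 − 10.7354495590 = 30.8546188882
Denominator 4 − 1 = 3.
Extrapolated: 30.8546188882 / 3 = 10.2848729627
Gap between inputs: 3.379e-01; correction applied: −0.1126441491.

10.284873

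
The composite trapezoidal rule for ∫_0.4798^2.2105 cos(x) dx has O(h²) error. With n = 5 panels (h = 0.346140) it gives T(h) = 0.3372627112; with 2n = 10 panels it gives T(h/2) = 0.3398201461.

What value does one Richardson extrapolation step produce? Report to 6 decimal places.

0.340673

Order 2 gives 2^r = 4 and 2^r − 1 = 3.
A(h/2) − A(h) = 0.3398201461 − 0.3372627112 = 0.0025574349
Divide by 2^2 − 1 = 3: 0.0025574349/3 = 0.0008524783
R = 0.3398201461 + 0.0008524783 = 0.3406726244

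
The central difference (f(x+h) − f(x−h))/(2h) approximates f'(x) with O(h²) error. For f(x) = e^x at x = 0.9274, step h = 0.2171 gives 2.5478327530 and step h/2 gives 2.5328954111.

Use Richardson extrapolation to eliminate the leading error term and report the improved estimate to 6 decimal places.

Leading term ∝ h^2; use weight 4 = 2^2.
Top: 4(2.5328954111) − (2.5478327530) = 7.5837488914
Divide by 2^2 − 1 = 3.
R = 7.5837488914/3 = 2.5279162971

2.527916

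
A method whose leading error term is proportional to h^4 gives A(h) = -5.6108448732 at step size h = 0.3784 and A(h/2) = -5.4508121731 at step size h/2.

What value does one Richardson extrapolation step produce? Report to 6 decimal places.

-5.440143

Method order is 4; weight 2^4 = 16.
2^4·A(h/2) = -87.2129947696; minus A(h) gives -81.6021498964.
(16·(-5.4508121731) − (-5.6108448732))/(16 − 1) = -5.4401433264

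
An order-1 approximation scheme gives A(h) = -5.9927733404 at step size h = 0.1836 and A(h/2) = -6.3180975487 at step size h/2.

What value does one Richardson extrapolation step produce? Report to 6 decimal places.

-6.643422

The method has order 1: 2^1 = 2.
Weighted: (-12.6361950974) − (-5.9927733404) = -6.6434217570
Divide by 2^1 − 1 = 1.
(-6.6434217570) ÷ 1 = -6.6434217570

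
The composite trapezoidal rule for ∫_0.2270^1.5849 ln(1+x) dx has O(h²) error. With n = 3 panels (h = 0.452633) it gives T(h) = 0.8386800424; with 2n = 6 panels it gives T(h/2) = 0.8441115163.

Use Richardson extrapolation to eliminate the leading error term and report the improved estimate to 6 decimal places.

0.845922

With r = 2 the leading error scales as h^2, so the weight is 2^2 = 4.
A(h/2) − A(h) = 0.8441115163 − 0.8386800424 = 0.0054314739
Correction (A(h/2) − A(h))/(4 − 1) = 0.0054314739/3 = 0.0018104913
R = 0.8441115163 + 0.0018104913 = 0.8459220076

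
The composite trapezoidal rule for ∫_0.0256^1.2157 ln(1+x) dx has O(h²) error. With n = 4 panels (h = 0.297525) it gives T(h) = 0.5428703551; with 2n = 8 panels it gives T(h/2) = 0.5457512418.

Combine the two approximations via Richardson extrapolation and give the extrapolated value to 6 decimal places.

Method order is 2; weight 2^2 = 4.
Top: 4(0.5457512418) − (0.5428703551) = 1.6401346121
Divide by 2^2 − 1 = 3.
R = 1.6401346121/3 = 0.5467115374

0.546712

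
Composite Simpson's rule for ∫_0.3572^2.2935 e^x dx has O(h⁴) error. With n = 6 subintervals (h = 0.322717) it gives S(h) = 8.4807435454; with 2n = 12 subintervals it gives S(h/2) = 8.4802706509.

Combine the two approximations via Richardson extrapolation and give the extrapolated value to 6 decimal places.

Order 4 gives 2^r = 16 and 2^r − 1 = 15.
2^4·A(h/2) = 135.6843304144; minus A(h) gives 127.2035868690.
(16·8.4802706509 − 8.4807435454)/(16 − 1) = 8.4802391246
Gap between inputs: 4.729e-04; correction applied: −0.0000315263.

8.480239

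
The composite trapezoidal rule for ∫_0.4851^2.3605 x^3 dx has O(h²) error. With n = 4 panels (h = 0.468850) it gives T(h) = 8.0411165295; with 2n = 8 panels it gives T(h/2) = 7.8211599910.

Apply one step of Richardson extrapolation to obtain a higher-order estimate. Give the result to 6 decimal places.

Leading term ∝ h^2; use weight 4 = 2^2.
4×7.8211599910 = 31.2846399640; 31.2846399640 − 8.0411165295 = 23.2435234345
(4×7.8211599910 − 8.0411165295)/(4 − 1) = 7.7478411448
Shift from A(h/2): −0.0733188462.

7.747841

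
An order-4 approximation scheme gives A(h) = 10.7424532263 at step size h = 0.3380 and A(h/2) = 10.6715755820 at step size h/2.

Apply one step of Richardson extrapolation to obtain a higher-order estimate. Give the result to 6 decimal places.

10.666850

Error is O(h^4); halving h shrinks it by 2^4 = 16.
2^4 × A(h/2) = 170.7452093120; minus A(h) gives 160.0027560857.
R = 160.0027560857/15 = 10.6668504057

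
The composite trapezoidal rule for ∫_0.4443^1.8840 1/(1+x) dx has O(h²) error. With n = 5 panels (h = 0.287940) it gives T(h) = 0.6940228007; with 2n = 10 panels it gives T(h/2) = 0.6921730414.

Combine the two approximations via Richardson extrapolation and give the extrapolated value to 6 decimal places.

Method order is 2; weight 2^2 = 4.
Numerator 4·A(h/2) − A(h) = 4·0.6921730414 − 0.6940228007 = 2.0746693649
2.0746693649 ÷ 3 = 0.6915564550
Shift from A(h/2): −0.0006165864.

0.691556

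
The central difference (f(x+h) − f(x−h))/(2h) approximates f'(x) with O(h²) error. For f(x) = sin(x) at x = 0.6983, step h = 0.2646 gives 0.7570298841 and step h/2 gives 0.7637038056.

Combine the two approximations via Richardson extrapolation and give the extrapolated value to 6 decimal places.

0.765928

Method order is 2; weight 2^2 = 4.
Numerator 4·A(h/2) − A(h) = 4·0.7637038056 − 0.7570298841 = 2.2977853383
Denominator 4 − 1 = 3.
So the Richardson estimate is 0.7659284461.
Gap between inputs: 6.674e-03; correction applied: +0.0022246405.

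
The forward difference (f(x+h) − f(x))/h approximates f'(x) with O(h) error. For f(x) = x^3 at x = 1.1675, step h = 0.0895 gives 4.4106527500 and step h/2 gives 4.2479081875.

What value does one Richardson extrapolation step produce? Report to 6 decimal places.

4.085164

Leading term ∝ h^1; use weight 2 = 2^1.
Numerator 2×A(h/2) − A(h) = 2×4.2479081875 − 4.4106527500 = 4.0851636250
R = 4.0851636250/1 = 4.0851636250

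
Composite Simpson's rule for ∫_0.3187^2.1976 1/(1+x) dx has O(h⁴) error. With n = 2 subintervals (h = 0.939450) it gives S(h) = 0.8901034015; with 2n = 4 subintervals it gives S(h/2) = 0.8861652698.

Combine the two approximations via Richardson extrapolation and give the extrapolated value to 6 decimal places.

r = 4: numerator weight 16, denominator 15.
16 × 0.8861652698 − 0.8901034015 = 13.2885409153
Divide by 2^4 − 1 = 15.
R = 13.2885409153/15 = 0.8859027277

0.885903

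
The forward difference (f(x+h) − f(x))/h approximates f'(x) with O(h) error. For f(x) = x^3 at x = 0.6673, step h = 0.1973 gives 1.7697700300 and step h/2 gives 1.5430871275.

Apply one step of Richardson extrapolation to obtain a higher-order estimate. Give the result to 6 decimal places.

Order 1 gives 2^r = 2 and 2^r − 1 = 1.
Difference of the inputs: 1.5430871275 − 1.7697700300 = -0.2266829025
Divide by 2^1 − 1 = 1: (-0.2266829025)/1 = -0.2266829025
R = A(h/2) + (A(h/2) − A(h))/1 = 1.5430871275 − 0.2266829025 = 1.3164042250

1.316404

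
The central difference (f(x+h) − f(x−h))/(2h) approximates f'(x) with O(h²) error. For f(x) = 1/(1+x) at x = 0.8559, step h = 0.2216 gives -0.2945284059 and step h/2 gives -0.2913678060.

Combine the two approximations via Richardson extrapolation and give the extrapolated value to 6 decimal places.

r = 2: numerator weight 4, denominator 3.
Weighted: (-1.1654712240) − (-0.2945284059) = -0.8709428181
(4*(-0.2913678060) − (-0.2945284059))/(4 − 1) = -0.2903142727

-0.290314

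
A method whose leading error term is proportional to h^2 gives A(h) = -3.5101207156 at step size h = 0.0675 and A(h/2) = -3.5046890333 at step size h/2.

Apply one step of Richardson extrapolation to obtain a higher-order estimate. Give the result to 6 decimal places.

-3.502878

Order 2 gives 2^r = 4 and 2^r − 1 = 3.
4 × (-3.5046890333) − (-3.5101207156) = -10.5086354176
R = (-10.5086354176)/3 = -3.5028784725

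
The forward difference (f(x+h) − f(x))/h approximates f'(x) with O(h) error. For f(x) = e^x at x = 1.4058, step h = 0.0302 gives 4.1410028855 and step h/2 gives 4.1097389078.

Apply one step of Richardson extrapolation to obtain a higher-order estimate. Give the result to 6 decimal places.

Order 1 gives 2^r = 2 and 2^r − 1 = 1.
Weighted: 8.2194778156 − 4.1410028855 = 4.0784749301
Denominator 2 − 1 = 1.
(2*4.1097389078 − 4.1410028855)/(2 − 1) = 4.0784749301

4.078475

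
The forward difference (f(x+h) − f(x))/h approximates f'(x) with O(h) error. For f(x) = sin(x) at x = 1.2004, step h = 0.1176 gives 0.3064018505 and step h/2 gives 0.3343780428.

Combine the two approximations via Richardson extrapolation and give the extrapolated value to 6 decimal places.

0.362354

The method has order 1: 2^1 = 2.
Difference of the inputs: 0.3343780428 − 0.3064018505 = 0.0279761923
Divide by 2^1 − 1 = 1: 0.0279761923/1 = 0.0279761923
R = 0.3343780428 + 0.0279761923 = 0.3623542351
Correction |R − A(h/2)| = 2.798e-02; gap |A(h/2) − A(h)| = 2.798e-02.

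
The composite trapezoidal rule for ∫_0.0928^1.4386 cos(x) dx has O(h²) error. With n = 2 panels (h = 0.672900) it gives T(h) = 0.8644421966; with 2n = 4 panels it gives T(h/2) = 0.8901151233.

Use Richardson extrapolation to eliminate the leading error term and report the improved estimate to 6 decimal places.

r = 2, so 2^r = 4.
Numerator 4 × A(h/2) − A(h) = 4 × 0.8901151233 − 0.8644421966 = 2.6960182966
Divide by 2^2 − 1 = 3.
Result: 0.8986727655

0.898673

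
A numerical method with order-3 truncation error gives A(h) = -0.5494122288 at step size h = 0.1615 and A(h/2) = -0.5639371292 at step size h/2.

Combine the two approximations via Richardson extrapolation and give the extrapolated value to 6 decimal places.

-0.566012

r = 3, so 2^r = 8.
A(h/2) − A(h) = -0.5639371292 − (-0.5494122288) = -0.0145249004
Divide by 2^3 − 1 = 7: (-0.0145249004)/7 = -0.0020749858
R = A(h/2) + (A(h/2) − A(h))/7 = -0.5639371292 − 0.0020749858 = -0.5660121150
Gap between inputs: 1.452e-02; correction applied: −0.0020749858.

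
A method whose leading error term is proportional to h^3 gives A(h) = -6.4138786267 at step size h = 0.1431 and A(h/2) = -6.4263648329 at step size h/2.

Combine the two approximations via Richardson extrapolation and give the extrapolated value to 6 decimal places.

The method has order 3: 2^3 = 8.
Top: 8(-6.4263648329) − (-6.4138786267) = -44.9970400365
Denominator 8 − 1 = 7.
Result: -6.4281485766
Gap between inputs: 1.249e-02; correction applied: −0.0017837437.

-6.428149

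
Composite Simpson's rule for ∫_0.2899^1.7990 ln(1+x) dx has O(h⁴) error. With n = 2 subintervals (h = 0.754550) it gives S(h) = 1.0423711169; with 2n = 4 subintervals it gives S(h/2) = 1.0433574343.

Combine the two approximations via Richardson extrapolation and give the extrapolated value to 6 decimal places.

1.043423

r = 4, so 2^r = 16.
16×1.0433574343 = 16.6937189488; subtract 1.0423711169 → 15.6513478319
Divide by 2^4 − 1 = 15.
Extrapolated: 15.6513478319 / 15 = 1.0434231888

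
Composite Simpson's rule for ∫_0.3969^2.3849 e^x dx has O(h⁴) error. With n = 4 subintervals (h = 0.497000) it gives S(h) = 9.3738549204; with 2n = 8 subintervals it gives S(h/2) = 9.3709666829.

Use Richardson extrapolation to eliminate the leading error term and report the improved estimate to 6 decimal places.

9.370774

r = 4: numerator weight 16, denominator 15.
Numerator 16×A(h/2) − A(h) = 16×9.3709666829 − 9.3738549204 = 140.5616120060
Extrapolated: 140.5616120060 / 15 = 9.3707741337
Shift from A(h/2): −0.0001925492.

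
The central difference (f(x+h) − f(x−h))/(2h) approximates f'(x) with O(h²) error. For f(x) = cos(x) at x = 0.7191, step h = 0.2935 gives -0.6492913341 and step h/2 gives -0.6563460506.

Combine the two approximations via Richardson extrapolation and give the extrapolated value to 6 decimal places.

-0.658698

r = 2, so 2^r = 4.
Top: 4(-0.6563460506) − (-0.6492913341) = -1.9760928683
Divide by 2^2 − 1 = 3.
So the Richardson estimate is -0.6586976228.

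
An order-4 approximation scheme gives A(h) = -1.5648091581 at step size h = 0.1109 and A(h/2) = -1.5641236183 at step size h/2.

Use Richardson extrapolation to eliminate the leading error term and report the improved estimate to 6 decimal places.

r = 4: numerator weight 16, denominator 15.
Weighted: (-25.0259778928) − (-1.5648091581) = -23.4611687347
Denominator 16 − 1 = 15.
R = (-23.4611687347)/15 = -1.5640779156

-1.564078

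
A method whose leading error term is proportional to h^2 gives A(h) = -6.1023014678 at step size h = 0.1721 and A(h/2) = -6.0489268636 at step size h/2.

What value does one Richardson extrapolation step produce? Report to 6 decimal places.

Method order is 2; weight 2^2 = 4.
4 × (-6.0489268636) = -24.1957074544; subtract (-6.1023014678) → -18.0934059866
Denominator 4 − 1 = 3.
So the Richardson estimate is -6.0311353289.

-6.031135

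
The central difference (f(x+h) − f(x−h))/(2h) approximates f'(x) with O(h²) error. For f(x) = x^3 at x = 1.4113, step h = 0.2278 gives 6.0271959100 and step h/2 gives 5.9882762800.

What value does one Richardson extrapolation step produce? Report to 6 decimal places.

Leading term ∝ h^2; use weight 4 = 2^2.
Top: 4(5.9882762800) − (6.0271959100) = 17.9259092100
Denominator 4 − 1 = 3.
(4×5.9882762800 − 6.0271959100)/(4 − 1) = 5.9753030700
Gap between inputs: 3.892e-02; correction applied: −0.0129732100.

5.975303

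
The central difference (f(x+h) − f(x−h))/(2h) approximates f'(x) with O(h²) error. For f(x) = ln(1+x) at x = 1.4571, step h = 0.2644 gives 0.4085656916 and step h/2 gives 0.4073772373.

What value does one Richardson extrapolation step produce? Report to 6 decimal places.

0.406981

Method order is 2; weight 2^2 = 4.
Top: 4(0.4073772373) − (0.4085656916) = 1.2209432576
R = 1.2209432576/3 = 0.4069810859
Correction |R − A(h/2)| = 3.962e-04; gap |A(h/2) − A(h)| = 1.188e-03.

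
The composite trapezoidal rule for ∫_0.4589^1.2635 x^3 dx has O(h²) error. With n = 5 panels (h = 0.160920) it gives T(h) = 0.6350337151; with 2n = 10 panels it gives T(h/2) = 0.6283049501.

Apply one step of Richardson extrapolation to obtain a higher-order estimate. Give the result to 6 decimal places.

With r = 2 the leading error scales as h^2, so the weight is 2^2 = 4.
4×0.6283049501 = 2.5132198004; subtract 0.6350337151 → 1.8781860853
Denominator 4 − 1 = 3.
(4×0.6283049501 − 0.6350337151)/(4 − 1) = 0.6260620284

0.626062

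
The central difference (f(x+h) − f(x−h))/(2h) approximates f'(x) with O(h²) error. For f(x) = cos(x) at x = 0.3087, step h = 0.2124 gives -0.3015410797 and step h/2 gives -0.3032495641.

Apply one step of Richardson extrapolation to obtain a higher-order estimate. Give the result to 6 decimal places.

Order 2 gives 2^r = 4 and 2^r − 1 = 3.
Numerator 4·A(h/2) − A(h) = 4·(-0.3032495641) − (-0.3015410797) = -0.9114571767
Denominator 4 − 1 = 3.
(-0.9114571767) ÷ 3 = -0.3038190589
Gap between inputs: 1.708e-03; correction applied: −0.0005694948.

-0.303819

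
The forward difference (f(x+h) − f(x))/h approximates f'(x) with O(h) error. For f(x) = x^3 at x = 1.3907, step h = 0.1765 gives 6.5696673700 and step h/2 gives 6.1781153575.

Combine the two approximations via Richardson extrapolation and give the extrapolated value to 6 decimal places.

5.786563

r = 1: numerator weight 2, denominator 1.
2^1×A(h/2) = 12.3562307150; minus A(h) gives 5.7865633450.
Denominator 2 − 1 = 1.
So the Richardson estimate is 5.7865633450.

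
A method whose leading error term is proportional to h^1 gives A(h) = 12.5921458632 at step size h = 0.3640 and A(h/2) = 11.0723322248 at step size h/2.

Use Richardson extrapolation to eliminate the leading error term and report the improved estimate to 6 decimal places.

9.552519

Leading term ∝ h^1; use weight 2 = 2^1.
Numerator 2 × A(h/2) − A(h) = 2 × 11.0723322248 − 12.5921458632 = 9.5525185864
9.5525185864 ÷ 1 = 9.5525185864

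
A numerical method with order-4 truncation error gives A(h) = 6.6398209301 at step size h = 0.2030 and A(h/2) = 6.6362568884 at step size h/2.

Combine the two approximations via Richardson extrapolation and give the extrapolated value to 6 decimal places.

r = 4, so 2^r = 16.
2^4*A(h/2) = 106.1801102144; minus A(h) gives 99.5402892843.
Divide by 2^4 − 1 = 15.
99.5402892843 ÷ 15 = 6.6360192856
Gap between inputs: 3.564e-03; correction applied: −0.0002376028.

6.636019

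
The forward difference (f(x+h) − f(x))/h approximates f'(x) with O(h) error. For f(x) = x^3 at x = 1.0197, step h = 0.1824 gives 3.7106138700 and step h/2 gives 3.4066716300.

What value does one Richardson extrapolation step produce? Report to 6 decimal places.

Method order is 1; weight 2^1 = 2.
Top: 2(3.4066716300) − (3.7106138700) = 3.1027293900
R = 3.1027293900/1 = 3.1027293900

3.102729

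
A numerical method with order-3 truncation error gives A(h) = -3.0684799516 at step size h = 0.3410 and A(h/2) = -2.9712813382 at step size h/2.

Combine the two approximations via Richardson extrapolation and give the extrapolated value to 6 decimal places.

-2.957396

Error is O(h^3); halving h shrinks it by 2^3 = 8.
8*(-2.9712813382) − (-3.0684799516) = -20.7017707540
(8*(-2.9712813382) − (-3.0684799516))/(8 − 1) = -2.9573958220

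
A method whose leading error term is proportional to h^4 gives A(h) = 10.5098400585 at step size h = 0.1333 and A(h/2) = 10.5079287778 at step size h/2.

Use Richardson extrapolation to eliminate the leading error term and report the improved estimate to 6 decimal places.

With r = 4 the leading error scales as h^4, so the weight is 2^4 = 16.
2^4×A(h/2) = 168.1268604448; minus A(h) gives 157.6170203863.
(16×10.5079287778 − 10.5098400585)/(16 − 1) = 10.5078013591
Shift from A(h/2): −0.0001274187.

10.507801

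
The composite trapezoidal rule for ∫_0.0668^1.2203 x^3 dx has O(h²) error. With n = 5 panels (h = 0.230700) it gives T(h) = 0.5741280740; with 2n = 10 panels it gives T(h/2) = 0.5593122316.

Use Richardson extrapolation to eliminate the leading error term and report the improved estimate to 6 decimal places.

0.554374

With r = 2 the leading error scales as h^2, so the weight is 2^2 = 4.
Top: 4(0.5593122316) − (0.5741280740) = 1.6631208524
Divide by 2^2 − 1 = 3.
So the Richardson estimate is 0.5543736175.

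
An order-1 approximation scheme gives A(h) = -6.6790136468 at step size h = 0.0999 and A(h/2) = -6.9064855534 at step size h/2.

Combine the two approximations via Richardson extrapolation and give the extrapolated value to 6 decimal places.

-7.133957

Error is O(h^1); halving h shrinks it by 2^1 = 2.
Numerator 2 × A(h/2) − A(h) = 2 × (-6.9064855534) − (-6.6790136468) = -7.1339574600
R = (-7.1339574600)/1 = -7.1339574600
Correction |R − A(h/2)| = 2.275e-01; gap |A(h/2) − A(h)| = 2.275e-01.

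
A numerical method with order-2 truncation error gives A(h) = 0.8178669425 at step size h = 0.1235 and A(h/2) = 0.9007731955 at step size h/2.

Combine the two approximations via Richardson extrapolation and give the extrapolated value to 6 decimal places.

0.928409

r = 2, so 2^r = 4.
Top: 4(0.9007731955) − (0.8178669425) = 2.7852258395
2.7852258395 ÷ 3 = 0.9284086132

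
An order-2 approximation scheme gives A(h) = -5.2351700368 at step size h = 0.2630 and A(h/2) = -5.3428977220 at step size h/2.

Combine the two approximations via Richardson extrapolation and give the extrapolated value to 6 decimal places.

Order 2 gives 2^r = 4 and 2^r − 1 = 3.
Weighted: (-21.3715908880) − (-5.2351700368) = -16.1364208512
Denominator 4 − 1 = 3.
(-16.1364208512) ÷ 3 = -5.3788069504
Shift from A(h/2): −0.0359092284.

-5.378807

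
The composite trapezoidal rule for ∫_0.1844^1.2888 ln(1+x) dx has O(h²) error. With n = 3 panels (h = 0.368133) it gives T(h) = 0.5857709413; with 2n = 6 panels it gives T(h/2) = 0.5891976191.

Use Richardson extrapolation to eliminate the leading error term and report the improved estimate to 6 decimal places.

r = 2, so 2^r = 4.
Weighted: 2.3567904764 − 0.5857709413 = 1.7710195351
Divide by 2^2 − 1 = 3.
Result: 0.5903398450
Correction |R − A(h/2)| = 1.142e-03; gap |A(h/2) − A(h)| = 3.427e-03.

0.590340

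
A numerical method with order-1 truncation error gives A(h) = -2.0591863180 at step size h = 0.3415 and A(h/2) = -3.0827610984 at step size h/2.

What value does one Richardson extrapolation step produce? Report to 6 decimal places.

-4.106336

Order 1 gives 2^r = 2 and 2^r − 1 = 1.
2·(-3.0827610984) = -6.1655221968; (-6.1655221968) − (-2.0591863180) = -4.1063358788
Denominator 2 − 1 = 1.
(-4.1063358788) ÷ 1 = -4.1063358788
Shift from A(h/2): −1.0235747804.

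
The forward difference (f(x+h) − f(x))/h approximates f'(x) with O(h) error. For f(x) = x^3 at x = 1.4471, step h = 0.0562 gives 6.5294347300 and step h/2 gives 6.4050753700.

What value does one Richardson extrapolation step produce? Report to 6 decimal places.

6.280716

r = 1, so 2^r = 2.
Numerator 2 × A(h/2) − A(h) = 2 × 6.4050753700 − 6.5294347300 = 6.2807160100
Denominator 2 − 1 = 1.
Extrapolated: 6.2807160100 / 1 = 6.2807160100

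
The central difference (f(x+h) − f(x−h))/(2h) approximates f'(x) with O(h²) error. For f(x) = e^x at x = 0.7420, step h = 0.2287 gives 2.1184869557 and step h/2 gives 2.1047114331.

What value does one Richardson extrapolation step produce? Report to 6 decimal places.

With r = 2 the leading error scales as h^2, so the weight is 2^2 = 4.
Difference of the inputs: 2.1047114331 − 2.1184869557 = -0.0137755226
Divide by 2^2 − 1 = 3: (-0.0137755226)/3 = -0.0045918409
R = A(h/2) + (A(h/2) − A(h))/3 = 2.1047114331 − 0.0045918409 = 2.1001195922

2.100120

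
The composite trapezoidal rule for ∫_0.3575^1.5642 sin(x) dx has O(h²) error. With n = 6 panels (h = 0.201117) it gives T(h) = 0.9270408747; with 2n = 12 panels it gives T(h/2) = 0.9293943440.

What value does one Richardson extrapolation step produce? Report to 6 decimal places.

0.930179

With r = 2 the leading error scales as h^2, so the weight is 2^2 = 4.
Numerator 4 × A(h/2) − A(h) = 4 × 0.9293943440 − 0.9270408747 = 2.7905365013
(4 × 0.9293943440 − 0.9270408747)/(4 − 1) = 0.9301788338
Shift from A(h/2): +0.0007844898.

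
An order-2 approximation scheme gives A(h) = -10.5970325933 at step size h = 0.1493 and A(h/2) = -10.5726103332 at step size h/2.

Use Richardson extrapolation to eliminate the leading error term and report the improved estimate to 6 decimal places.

Error is O(h^2); halving h shrinks it by 2^2 = 4.
4·(-10.5726103332) = -42.2904413328; (-42.2904413328) − (-10.5970325933) = -31.6934087395
Divide by 2^2 − 1 = 3.
(4·(-10.5726103332) − (-10.5970325933))/(4 − 1) = -10.5644695798

-10.564470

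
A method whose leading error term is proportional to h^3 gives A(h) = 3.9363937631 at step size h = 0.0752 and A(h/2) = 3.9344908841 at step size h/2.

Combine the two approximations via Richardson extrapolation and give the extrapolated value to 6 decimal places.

3.934219

With r = 3 the leading error scales as h^3, so the weight is 2^3 = 8.
A(h/2) − A(h) = 3.9344908841 − 3.9363937631 = -0.0019028790
Correction (A(h/2) − A(h))/(8 − 1) = (-0.0019028790)/7 = -0.0002718399
R = A(h/2) + (A(h/2) − A(h))/7 = 3.9344908841 − 0.0002718399 = 3.9342190442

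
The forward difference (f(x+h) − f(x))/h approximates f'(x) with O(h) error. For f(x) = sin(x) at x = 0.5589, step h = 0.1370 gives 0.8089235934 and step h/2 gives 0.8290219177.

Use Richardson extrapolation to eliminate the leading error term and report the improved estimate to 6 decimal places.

0.849120

The method has order 1: 2^1 = 2.
Top: 2(0.8290219177) − (0.8089235934) = 0.8491202420
0.8491202420 ÷ 1 = 0.8491202420
Correction |R − A(h/2)| = 2.010e-02; gap |A(h/2) − A(h)| = 2.010e-02.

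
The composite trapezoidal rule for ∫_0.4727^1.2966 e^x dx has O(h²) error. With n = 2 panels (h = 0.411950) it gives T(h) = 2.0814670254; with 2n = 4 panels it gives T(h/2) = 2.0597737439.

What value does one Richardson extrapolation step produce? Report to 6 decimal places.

2.052543

The method has order 2: 2^2 = 4.
4 × 2.0597737439 = 8.2390949756; subtract 2.0814670254 → 6.1576279502
Divide by 2^2 − 1 = 3.
6.1576279502 ÷ 3 = 2.0525426501
Gap between inputs: 2.169e-02; correction applied: −0.0072310938.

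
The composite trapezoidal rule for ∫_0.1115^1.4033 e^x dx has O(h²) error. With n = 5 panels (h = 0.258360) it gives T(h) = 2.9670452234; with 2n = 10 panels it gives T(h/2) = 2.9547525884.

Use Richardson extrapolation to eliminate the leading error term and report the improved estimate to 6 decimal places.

2.950655

Method order is 2; weight 2^2 = 4.
4*2.9547525884 − 2.9670452234 = 8.8519651302
Denominator 4 − 1 = 3.
So the Richardson estimate is 2.9506550434.
Shift from A(h/2): −0.0040975450.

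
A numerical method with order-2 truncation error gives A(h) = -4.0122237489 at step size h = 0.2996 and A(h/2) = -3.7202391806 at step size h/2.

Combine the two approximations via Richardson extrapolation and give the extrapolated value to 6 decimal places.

r = 2: numerator weight 4, denominator 3.
2^2×A(h/2) = -14.8809567224; minus A(h) gives -10.8687329735.
Extrapolated: (-10.8687329735) / 3 = -3.6229109912
Correction |R − A(h/2)| = 9.733e-02; gap |A(h/2) − A(h)| = 2.920e-01.

-3.622911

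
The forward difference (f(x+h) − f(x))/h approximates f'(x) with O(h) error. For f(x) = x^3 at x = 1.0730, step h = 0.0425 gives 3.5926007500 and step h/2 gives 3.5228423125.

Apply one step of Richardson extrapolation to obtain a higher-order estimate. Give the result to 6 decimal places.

With r = 1 the leading error scales as h^1, so the weight is 2^1 = 2.
2·3.5228423125 − 3.5926007500 = 3.4530838750
Divide by 2^1 − 1 = 1.
Result: 3.4530838750

3.453084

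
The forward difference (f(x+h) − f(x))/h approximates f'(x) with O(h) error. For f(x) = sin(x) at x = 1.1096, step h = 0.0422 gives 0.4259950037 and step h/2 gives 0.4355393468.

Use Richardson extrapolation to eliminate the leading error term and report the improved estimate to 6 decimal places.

Leading term ∝ h^1; use weight 2 = 2^1.
2^1*A(h/2) = 0.8710786936; minus A(h) gives 0.4450836899.
Extrapolated: 0.4450836899 / 1 = 0.4450836899
Correction |R − A(h/2)| = 9.544e-03; gap |A(h/2) − A(h)| = 9.544e-03.

0.445084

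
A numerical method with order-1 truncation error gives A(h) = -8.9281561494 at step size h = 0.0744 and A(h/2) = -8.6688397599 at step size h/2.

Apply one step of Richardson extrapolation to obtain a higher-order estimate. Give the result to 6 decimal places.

r = 1: numerator weight 2, denominator 1.
Top: 2(-8.6688397599) − (-8.9281561494) = -8.4095233704
(2*(-8.6688397599) − (-8.9281561494))/(2 − 1) = -8.4095233704
Shift from A(h/2): +0.2593163895.

-8.409523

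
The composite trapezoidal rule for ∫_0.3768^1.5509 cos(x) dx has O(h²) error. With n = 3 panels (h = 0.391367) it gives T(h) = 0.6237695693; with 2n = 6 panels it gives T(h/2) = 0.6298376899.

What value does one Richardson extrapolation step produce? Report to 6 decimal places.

0.631860

With r = 2 the leading error scales as h^2, so the weight is 2^2 = 4.
Difference of the inputs: 0.6298376899 − 0.6237695693 = 0.0060681206
Correction (A(h/2) − A(h))/(4 − 1) = 0.0060681206/3 = 0.0020227069
R = A(h/2) + (A(h/2) − A(h))/3 = 0.6298376899 + 0.0020227069 = 0.6318603968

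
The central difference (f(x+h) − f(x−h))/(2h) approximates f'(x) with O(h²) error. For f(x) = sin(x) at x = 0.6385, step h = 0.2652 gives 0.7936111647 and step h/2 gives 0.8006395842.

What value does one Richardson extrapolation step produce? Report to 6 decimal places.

0.802982

Order 2 gives 2^r = 4 and 2^r − 1 = 3.
Numerator 4×A(h/2) − A(h) = 4×0.8006395842 − 0.7936111647 = 2.4089471721
Denominator 4 − 1 = 3.
(4×0.8006395842 − 0.7936111647)/(4 − 1) = 0.8029823907
Shift from A(h/2): +0.0023428065.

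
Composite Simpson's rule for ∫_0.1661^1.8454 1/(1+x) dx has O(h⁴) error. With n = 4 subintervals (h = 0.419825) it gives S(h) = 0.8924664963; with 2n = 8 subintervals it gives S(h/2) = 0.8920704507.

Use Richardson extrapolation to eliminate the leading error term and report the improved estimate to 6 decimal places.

r = 4: numerator weight 16, denominator 15.
Top: 16(0.8920704507) − (0.8924664963) = 13.3806607149
Divide by 2^4 − 1 = 15.
Extrapolated: 13.3806607149 / 15 = 0.8920440477
Correction |R − A(h/2)| = 2.640e-05; gap |A(h/2) − A(h)| = 3.960e-04.

0.892044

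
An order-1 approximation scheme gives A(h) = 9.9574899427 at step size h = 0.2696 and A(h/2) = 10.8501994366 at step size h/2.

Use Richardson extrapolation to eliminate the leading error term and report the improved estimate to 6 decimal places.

11.742909

Error is O(h^1); halving h shrinks it by 2^1 = 2.
Difference of the inputs: 10.8501994366 − 9.9574899427 = 0.8927094939
Correction (A(h/2) − A(h))/(2 − 1) = 0.8927094939/1 = 0.8927094939
R = A(h/2) + (A(h/2) − A(h))/1 = 10.8501994366 + 0.8927094939 = 11.7429089305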